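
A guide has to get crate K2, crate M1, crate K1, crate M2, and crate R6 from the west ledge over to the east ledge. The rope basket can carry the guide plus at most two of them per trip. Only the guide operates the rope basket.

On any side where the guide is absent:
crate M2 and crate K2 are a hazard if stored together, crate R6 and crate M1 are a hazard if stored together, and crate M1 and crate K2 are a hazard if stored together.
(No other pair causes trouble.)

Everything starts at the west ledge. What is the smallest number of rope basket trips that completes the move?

Counting alone: the guide can take at most 2 across per trip to the east ledge, so moving all 5 needs at least 3 loaded trips out, with a return between consecutive ones — at least 5 crossings.
The plan below uses exactly 5 crossings, so it is optimal:
1. Guide goes to the east ledge with crate K2 and crate M1.  [the west ledge: crate K1, crate M2, crate R6 | the east ledge: crate K2, crate M1]
2. Guide goes back to the west ledge with crate K2.  [the west ledge: crate K1, crate K2, crate M2, crate R6 | the east ledge: crate M1]
3. Guide goes to the east ledge with crate K1 and crate M2.  [the west ledge: crate K2, crate R6 | the east ledge: crate K1, crate M1, crate M2]
4. Guide goes back to the west ledge alone.  [the west ledge: crate K2, crate R6 | the east ledge: crate K1, crate M1, crate M2]
5. Guide goes to the east ledge with crate K2 and crate R6.  [the west ledge: — | the east ledge: crate K1, crate K2, crate M1, crate M2, crate R6]

5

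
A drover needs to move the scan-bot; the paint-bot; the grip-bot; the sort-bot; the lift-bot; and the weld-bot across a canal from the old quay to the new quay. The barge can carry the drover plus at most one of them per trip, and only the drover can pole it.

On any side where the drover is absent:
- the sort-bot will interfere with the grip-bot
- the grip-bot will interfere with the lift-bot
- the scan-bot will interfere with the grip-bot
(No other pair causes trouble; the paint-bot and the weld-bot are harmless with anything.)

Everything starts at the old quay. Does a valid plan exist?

Following every safe sequence of crossings from the start, the most of the 6 that can be at the new quay as the barge arrives there on crossings 1, 3, 5, 7 is 1, 2, 3, 4 respectively; the best ever achieved is 4 of 6.
From crossing 9 on, no configuration arises that was not already reachable earlier: only 36 distinct safe configurations (who is on which side, and where the barge is) can ever be reached, none of them has everyone across, and every continuation just revisits them. So no valid plan exists.

No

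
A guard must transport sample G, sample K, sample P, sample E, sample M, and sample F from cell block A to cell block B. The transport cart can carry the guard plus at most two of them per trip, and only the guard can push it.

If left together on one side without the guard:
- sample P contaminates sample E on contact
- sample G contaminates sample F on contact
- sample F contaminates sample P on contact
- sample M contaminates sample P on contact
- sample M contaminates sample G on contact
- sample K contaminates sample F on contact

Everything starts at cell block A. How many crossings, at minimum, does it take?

Whatever the first load, the items left behind include a forbidden pair without the guard. No opening move is safe, so no plan exists.

impossible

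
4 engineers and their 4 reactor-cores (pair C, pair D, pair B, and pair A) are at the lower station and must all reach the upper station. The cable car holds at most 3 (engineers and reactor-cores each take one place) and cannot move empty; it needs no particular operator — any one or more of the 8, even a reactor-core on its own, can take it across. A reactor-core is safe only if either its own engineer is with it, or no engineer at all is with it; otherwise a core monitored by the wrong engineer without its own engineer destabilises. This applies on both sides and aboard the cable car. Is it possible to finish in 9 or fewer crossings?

Yes

Yes — this plan uses 9 crossings (≤ 9):
1. engineer C and reactor-core C cross → the upper station.
2. engineer C crosses ← the lower station.
3. engineer C, engineer D, and reactor-core D cross → the upper station.
4. engineer C and reactor-core C cross ← the lower station.
5. engineer A, engineer B, and engineer C cross → the upper station.
6. reactor-core D crosses ← the lower station.
7. reactor-core C and reactor-core D cross → the upper station.
8. reactor-core C crosses ← the lower station.
9. reactor-core A, reactor-core B, and reactor-core C cross → the upper station.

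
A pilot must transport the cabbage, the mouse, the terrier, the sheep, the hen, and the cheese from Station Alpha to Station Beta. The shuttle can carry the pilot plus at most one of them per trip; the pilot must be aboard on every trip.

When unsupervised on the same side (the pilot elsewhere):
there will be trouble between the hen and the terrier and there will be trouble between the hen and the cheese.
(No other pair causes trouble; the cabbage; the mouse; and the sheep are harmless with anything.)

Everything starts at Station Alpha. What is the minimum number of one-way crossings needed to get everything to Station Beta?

13

Counting alone: the pilot can take at most 1 across per trip to Station Beta, so moving all 6 needs at least 6 loaded trips out, with a return between consecutive ones — at least 11 crossings.
The safety rule pushes this higher. Following every safe sequence of crossings, the most of the 6 that can be at Station Beta as the shuttle arrives there on crossing 11 is 5 — never all 6.
So no plan with fewer than 13 crossings exists, and this one achieves 13:
1. Pilot goes to Station Beta with the hen.  [Station Alpha: the cabbage, the cheese, the mouse, the sheep, the terrier | Station Beta: the hen]
2. Pilot goes back to Station Alpha alone.  [Station Alpha: the cabbage, the cheese, the mouse, the sheep, the terrier | Station Beta: the hen]
3. Pilot goes to Station Beta with the cabbage.  [Station Alpha: the cheese, the mouse, the sheep, the terrier | Station Beta: the cabbage, the hen]
4. Pilot goes back to Station Alpha alone.  [Station Alpha: the cheese, the mouse, the sheep, the terrier | Station Beta: the cabbage, the hen]
5. Pilot goes to Station Beta with the mouse.  [Station Alpha: the cheese, the sheep, the terrier | Station Beta: the cabbage, the hen, the mouse]
6. Pilot goes back to Station Alpha alone.  [Station Alpha: the cheese, the sheep, the terrier | Station Beta: the cabbage, the hen, the mouse]
7. Pilot goes to Station Beta with the terrier.  [Station Alpha: the cheese, the sheep | Station Beta: the cabbage, the hen, the mouse, the terrier]
8. Pilot goes back to Station Alpha with the hen.  [Station Alpha: the cheese, the hen, the sheep | Station Beta: the cabbage, the mouse, the terrier]
9. Pilot goes to Station Beta with the cheese.  [Station Alpha: the hen, the sheep | Station Beta: the cabbage, the cheese, the mouse, the terrier]
10. Pilot goes back to Station Alpha alone.  [Station Alpha: the hen, the sheep | Station Beta: the cabbage, the cheese, the mouse, the terrier]
11. Pilot goes to Station Beta with the sheep.  [Station Alpha: the hen | Station Beta: the cabbage, the cheese, the mouse, the sheep, the terrier]
12. Pilot goes back to Station Alpha alone.  [Station Alpha: the hen | Station Beta: the cabbage, the cheese, the mouse, the sheep, the terrier]
13. Pilot goes to Station Beta with the hen.  [Station Alpha: — | Station Beta: the cabbage, the cheese, the hen, the mouse, the sheep, the terrier]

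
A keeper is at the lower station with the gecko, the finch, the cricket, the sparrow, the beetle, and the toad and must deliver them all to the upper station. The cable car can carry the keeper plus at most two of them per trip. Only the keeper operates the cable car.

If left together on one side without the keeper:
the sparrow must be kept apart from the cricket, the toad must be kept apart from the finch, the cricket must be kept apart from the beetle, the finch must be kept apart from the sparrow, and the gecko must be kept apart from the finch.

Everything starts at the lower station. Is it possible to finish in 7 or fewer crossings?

Yes

Yes — this plan uses 7 crossings (≤ 7):
1. Keeper goes to the upper station with the cricket and the finch.
2. Keeper goes back to the lower station alone.
3. Keeper goes to the upper station with the gecko and the sparrow.
4. Keeper goes back to the lower station with the cricket and the finch.
5. Keeper goes to the upper station with the beetle and the toad.
6. Keeper goes back to the lower station alone.
7. Keeper goes to the upper station with the cricket and the finch.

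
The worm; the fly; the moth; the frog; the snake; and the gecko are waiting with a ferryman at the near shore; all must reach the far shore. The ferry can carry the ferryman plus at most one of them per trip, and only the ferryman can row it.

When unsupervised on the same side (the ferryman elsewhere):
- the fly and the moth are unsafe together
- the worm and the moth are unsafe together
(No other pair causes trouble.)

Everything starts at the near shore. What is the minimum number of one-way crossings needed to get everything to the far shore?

Counting alone: the ferryman can take at most 1 across per trip to the far shore, so moving all 6 needs at least 6 loaded trips out, with a return between consecutive ones — at least 11 crossings.
The safety rule pushes this higher. Following every safe sequence of crossings, the most of the 6 that can be at the far shore as the ferry arrives there on crossing 11 is 5 — never all 6.
So no plan with fewer than 13 crossings exists, and this one achieves 13:
1. Ferryman goes to the far shore with the moth.  [the near shore: the fly, the frog, the gecko, the snake, the worm | the far shore: the moth]
2. Ferryman goes back to the near shore alone.  [the near shore: the fly, the frog, the gecko, the snake, the worm | the far shore: the moth]
3. Ferryman goes to the far shore with the worm.  [the near shore: the fly, the frog, the gecko, the snake | the far shore: the moth, the worm]
4. Ferryman goes back to the near shore with the moth.  [the near shore: the fly, the frog, the gecko, the moth, the snake | the far shore: the worm]
5. Ferryman goes to the far shore with the fly.  [the near shore: the frog, the gecko, the moth, the snake | the far shore: the fly, the worm]
6. Ferryman goes back to the near shore alone.  [the near shore: the frog, the gecko, the moth, the snake | the far shore: the fly, the worm]
7. Ferryman goes to the far shore with the frog.  [the near shore: the gecko, the moth, the snake | the far shore: the fly, the frog, the worm]
8. Ferryman goes back to the near shore alone.  [the near shore: the gecko, the moth, the snake | the far shore: the fly, the frog, the worm]
9. Ferryman goes to the far shore with the snake.  [the near shore: the gecko, the moth | the far shore: the fly, the frog, the snake, the worm]
10. Ferryman goes back to the near shore alone.  [the near shore: the gecko, the moth | the far shore: the fly, the frog, the snake, the worm]
11. Ferryman goes to the far shore with the gecko.  [the near shore: the moth | the far shore: the fly, the frog, the gecko, the snake, the worm]
12. Ferryman goes back to the near shore alone.  [the near shore: the moth | the far shore: the fly, the frog, the gecko, the snake, the worm]
13. Ferryman goes to the far shore with the moth.  [the near shore: — | the far shore: the fly, the frog, the gecko, the moth, the snake, the worm]

13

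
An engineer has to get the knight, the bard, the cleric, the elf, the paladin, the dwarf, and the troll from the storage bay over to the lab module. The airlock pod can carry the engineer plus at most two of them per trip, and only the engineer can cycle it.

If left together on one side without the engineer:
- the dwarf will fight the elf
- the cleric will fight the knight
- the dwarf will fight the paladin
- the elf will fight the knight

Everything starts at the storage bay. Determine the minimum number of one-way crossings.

9

Counting alone: the engineer can take at most 2 across per trip to the lab module, so moving all 7 needs at least 4 loaded trips out, with a return between consecutive ones — at least 7 crossings.
The safety rule pushes this higher. Following every safe sequence of crossings, the most of the 7 that can be at the lab module as the airlock pod arrives there on crossing 7 is 6 — never all 7.
So no plan with fewer than 9 crossings exists, and this one achieves 9:
1. Engineer goes to the lab module with the dwarf and the knight.  [the storage bay: the bard, the cleric, the elf, the paladin, the troll | the lab module: the dwarf, the knight]
2. Engineer goes back to the storage bay alone.  [the storage bay: the bard, the cleric, the elf, the paladin, the troll | the lab module: the dwarf, the knight]
3. Engineer goes to the lab module with the bard.  [the storage bay: the cleric, the elf, the paladin, the troll | the lab module: the bard, the dwarf, the knight]
4. Engineer goes back to the storage bay alone.  [the storage bay: the cleric, the elf, the paladin, the troll | the lab module: the bard, the dwarf, the knight]
5. Engineer goes to the lab module with the cleric and the elf.  [the storage bay: the paladin, the troll | the lab module: the bard, the cleric, the dwarf, the elf, the knight]
6. Engineer goes back to the storage bay with the dwarf and the knight.  [the storage bay: the dwarf, the knight, the paladin, the troll | the lab module: the bard, the cleric, the elf]
7. Engineer goes to the lab module with the paladin and the troll.  [the storage bay: the dwarf, the knight | the lab module: the bard, the cleric, the elf, the paladin, the troll]
8. Engineer goes back to the storage bay alone.  [the storage bay: the dwarf, the knight | the lab module: the bard, the cleric, the elf, the paladin, the troll]
9. Engineer goes to the lab module with the dwarf and the knight.  [the storage bay: — | the lab module: the bard, the cleric, the dwarf, the elf, the knight, the paladin, the troll]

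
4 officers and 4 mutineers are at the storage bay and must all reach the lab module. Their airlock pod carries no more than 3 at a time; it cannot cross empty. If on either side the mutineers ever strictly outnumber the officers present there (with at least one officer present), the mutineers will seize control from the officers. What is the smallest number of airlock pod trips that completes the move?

9

Counting alone: each trip to the lab module takes at most 3 across and each return brings at least 1 back, so after t trips out (and t−1 returns) at most 3t − (t−1) of the 8 are across; that first reaches 8 at t = 4, so at least 7 crossings are needed.
The safety rule pushes this higher. Following every safe sequence of crossings, the most of the 8 that can be at the lab module as the airlock pod arrives there on crossing 7 is 7 — never all 8.
So no plan with fewer than 9 crossings exists, and this one achieves 9:
1. 2 mutineers → the lab module.  (the storage bay: 4O 2M; the lab module: 0O 2M)
2. 1 mutineer ← the storage bay.  (the storage bay: 4O 3M; the lab module: 0O 1M)
3. 3 mutineers → the lab module.  (the storage bay: 4O 0M; the lab module: 0O 4M)
4. 1 mutineer ← the storage bay.  (the storage bay: 4O 1M; the lab module: 0O 3M)
5. 3 officers → the lab module.  (the storage bay: 1O 1M; the lab module: 3O 3M)
6. 1 officer and 1 mutineer ← the storage bay.  (the storage bay: 2O 2M; the lab module: 2O 2M)
7. 2 officers → the lab module.  (the storage bay: 0O 2M; the lab module: 4O 2M)
8. 1 mutineer ← the storage bay.  (the storage bay: 0O 3M; the lab module: 4O 1M)
9. 3 mutineers → the lab module.  (the storage bay: 0O 0M; the lab module: 4O 4M)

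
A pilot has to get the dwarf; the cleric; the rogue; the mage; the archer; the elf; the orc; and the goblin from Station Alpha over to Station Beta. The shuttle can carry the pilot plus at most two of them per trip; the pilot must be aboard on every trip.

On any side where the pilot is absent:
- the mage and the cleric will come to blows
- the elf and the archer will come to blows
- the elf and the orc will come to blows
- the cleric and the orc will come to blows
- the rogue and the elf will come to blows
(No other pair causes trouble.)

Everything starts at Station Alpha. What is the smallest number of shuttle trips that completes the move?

Counting alone: the pilot can take at most 2 across per trip to Station Beta, so moving all 8 needs at least 4 loaded trips out, with a return between consecutive ones — at least 7 crossings.
The safety rule pushes this higher. Following every safe sequence of crossings, the most of the 8 that can be at Station Beta as the shuttle arrives there on crossing 7 is 7 — never all 8.
So no plan with fewer than 9 crossings exists, and this one achieves 9:
1. Pilot goes to Station Beta with the cleric and the elf.  [Station Alpha: the archer, the dwarf, the goblin, the mage, the orc, the rogue | Station Beta: the cleric, the elf]
2. Pilot goes back to Station Alpha alone.  [Station Alpha: the archer, the dwarf, the goblin, the mage, the orc, the rogue | Station Beta: the cleric, the elf]
3. Pilot goes to Station Beta with the dwarf and the rogue.  [Station Alpha: the archer, the goblin, the mage, the orc | Station Beta: the cleric, the dwarf, the elf, the rogue]
4. Pilot goes back to Station Alpha with the elf.  [Station Alpha: the archer, the elf, the goblin, the mage, the orc | Station Beta: the cleric, the dwarf, the rogue]
5. Pilot goes to Station Beta with the archer and the orc.  [Station Alpha: the elf, the goblin, the mage | Station Beta: the archer, the cleric, the dwarf, the orc, the rogue]
6. Pilot goes back to Station Alpha with the cleric.  [Station Alpha: the cleric, the elf, the goblin, the mage | Station Beta: the archer, the dwarf, the orc, the rogue]
7. Pilot goes to Station Beta with the goblin and the mage.  [Station Alpha: the cleric, the elf | Station Beta: the archer, the dwarf, the goblin, the mage, the orc, the rogue]
8. Pilot goes back to Station Alpha alone.  [Station Alpha: the cleric, the elf | Station Beta: the archer, the dwarf, the goblin, the mage, the orc, the rogue]
9. Pilot goes to Station Beta with the cleric and the elf.  [Station Alpha: — | Station Beta: the archer, the cleric, the dwarf, the elf, the goblin, the mage, the orc, the rogue]

9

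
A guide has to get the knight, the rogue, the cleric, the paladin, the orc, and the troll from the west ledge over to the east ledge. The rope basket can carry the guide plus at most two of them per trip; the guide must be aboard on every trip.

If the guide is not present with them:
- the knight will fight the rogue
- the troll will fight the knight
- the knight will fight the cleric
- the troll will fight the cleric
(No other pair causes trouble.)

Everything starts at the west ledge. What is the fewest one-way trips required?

9

Counting alone: the guide can take at most 2 across per trip to the east ledge, so moving all 6 needs at least 3 loaded trips out, with a return between consecutive ones — at least 5 crossings.
The safety rule pushes this higher. Following every safe sequence of crossings, the most of the 6 that can be at the east ledge as the rope basket arrives there on crossings 5, 7 is 4, 5 respectively — never all 6.
So no plan with fewer than 9 crossings exists, and this one achieves 9:
1. Guide goes to the east ledge with the cleric and the knight.
2. Guide goes back to the west ledge with the knight.
3. Guide goes to the east ledge with the knight and the rogue.
4. Guide goes back to the west ledge with the knight.
5. Guide goes to the east ledge with the knight and the paladin.
6. Guide goes back to the west ledge with the knight.
7. Guide goes to the east ledge with the knight and the orc.
8. Guide goes back to the west ledge with the knight.
9. Guide goes to the east ledge with the knight and the troll.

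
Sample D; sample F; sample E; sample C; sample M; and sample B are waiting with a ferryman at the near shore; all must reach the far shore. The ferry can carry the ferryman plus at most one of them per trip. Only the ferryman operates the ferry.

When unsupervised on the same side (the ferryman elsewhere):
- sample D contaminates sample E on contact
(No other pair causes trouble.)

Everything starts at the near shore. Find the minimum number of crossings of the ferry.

11

Counting alone: the ferryman can take at most 1 across per trip to the far shore, so moving all 6 needs at least 6 loaded trips out, with a return between consecutive ones — at least 11 crossings.
The plan below uses exactly 11 crossings, so it is optimal:
1. Ferryman goes to the far shore with sample D.
2. Ferryman goes back to the near shore alone.
3. Ferryman goes to the far shore with sample F.
4. Ferryman goes back to the near shore alone.
5. Ferryman goes to the far shore with sample C.
6. Ferryman goes back to the near shore alone.
7. Ferryman goes to the far shore with sample M.
8. Ferryman goes back to the near shore alone.
9. Ferryman goes to the far shore with sample B.
10. Ferryman goes back to the near shore alone.
11. Ferryman goes to the far shore with sample E.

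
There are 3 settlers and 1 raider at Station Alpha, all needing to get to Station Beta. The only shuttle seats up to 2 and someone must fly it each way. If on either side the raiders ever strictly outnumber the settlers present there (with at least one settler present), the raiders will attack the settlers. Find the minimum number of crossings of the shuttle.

5

Counting alone: each trip to Station Beta takes at most 2 across and each return brings at least 1 back, so after t trips out (and t−1 returns) at most 2t − (t−1) of the 4 are across; that first reaches 4 at t = 3, so at least 5 crossings are needed.
The plan below uses exactly 5 crossings, so it is optimal:
1. 1 settler and 1 raider → Station Beta.  (Station Alpha: 2S 0R; Station Beta: 1S 1R)
2. 1 raider ← Station Alpha.  (Station Alpha: 2S 1R; Station Beta: 1S 0R)
3. 1 settler and 1 raider → Station Beta.  (Station Alpha: 1S 0R; Station Beta: 2S 1R)
4. 1 raider ← Station Alpha.  (Station Alpha: 1S 1R; Station Beta: 2S 0R)
5. 1 settler and 1 raider → Station Beta.  (Station Alpha: 0S 0R; Station Beta: 3S 1R)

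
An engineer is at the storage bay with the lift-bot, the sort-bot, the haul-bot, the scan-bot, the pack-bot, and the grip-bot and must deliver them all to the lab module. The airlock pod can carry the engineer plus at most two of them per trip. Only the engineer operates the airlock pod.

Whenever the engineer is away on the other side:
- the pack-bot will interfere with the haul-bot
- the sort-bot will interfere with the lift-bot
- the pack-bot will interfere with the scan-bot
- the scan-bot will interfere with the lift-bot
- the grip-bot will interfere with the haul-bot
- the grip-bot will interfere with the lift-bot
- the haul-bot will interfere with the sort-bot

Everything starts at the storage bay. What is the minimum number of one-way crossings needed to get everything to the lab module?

impossible

Whatever the first load, the items left behind include a forbidden pair without the engineer. No opening move is safe, so no plan exists.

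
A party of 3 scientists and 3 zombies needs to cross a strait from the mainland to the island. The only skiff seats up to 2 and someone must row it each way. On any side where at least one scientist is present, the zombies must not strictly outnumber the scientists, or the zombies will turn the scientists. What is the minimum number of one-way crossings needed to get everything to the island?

11

Counting alone: each trip to the island takes at most 2 across and each return brings at least 1 back, so after t trips out (and t−1 returns) at most 2t − (t−1) of the 6 are across; that first reaches 6 at t = 5, so at least 9 crossings are needed.
The safety rule pushes this higher. Following every safe sequence of crossings, the most of the 6 that can be at the island as the skiff arrives there on crossing 9 is 5 — never all 6.
So no plan with fewer than 11 crossings exists, and this one achieves 11:
1. 2 zombies → the island.  (the mainland: 3S 1Z; the island: 0S 2Z)
2. 1 zombie ← the mainland.  (the mainland: 3S 2Z; the island: 0S 1Z)
3. 2 zombies → the island.  (the mainland: 3S 0Z; the island: 0S 3Z)
4. 1 zombie ← the mainland.  (the mainland: 3S 1Z; the island: 0S 2Z)
5. 2 scientists → the island.  (the mainland: 1S 1Z; the island: 2S 2Z)
6. 1 scientist and 1 zombie ← the mainland.  (the mainland: 2S 2Z; the island: 1S 1Z)
7. 2 scientists → the island.  (the mainland: 0S 2Z; the island: 3S 1Z)
8. 1 zombie ← the mainland.  (the mainland: 0S 3Z; the island: 3S 0Z)
9. 2 zombies → the island.  (the mainland: 0S 1Z; the island: 3S 2Z)
10. 1 zombie ← the mainland.  (the mainland: 0S 2Z; the island: 3S 1Z)
11. 2 zombies → the island.  (the mainland: 0S 0Z; the island: 3S 3Z)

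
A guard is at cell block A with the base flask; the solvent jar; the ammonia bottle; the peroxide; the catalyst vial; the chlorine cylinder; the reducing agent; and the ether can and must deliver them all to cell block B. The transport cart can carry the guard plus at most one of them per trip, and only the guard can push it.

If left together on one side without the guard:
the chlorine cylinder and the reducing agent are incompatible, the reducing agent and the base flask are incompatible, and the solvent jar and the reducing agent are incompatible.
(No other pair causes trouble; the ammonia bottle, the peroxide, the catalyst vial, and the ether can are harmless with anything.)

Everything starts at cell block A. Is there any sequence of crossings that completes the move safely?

No

Following every safe sequence of crossings from the start, the most of the 8 that can be at cell block B as the transport cart arrives there on crossings 1, 3, 5, 7, 9, 11 is 1, 2, 3, 4, 5, 6 respectively; the best ever achieved is 6 of 8.
From crossing 13 on, no configuration arises that was not already reachable earlier: only 144 distinct safe configurations (who is on which side, and where the transport cart is) can ever be reached, none of them has everyone across, and every continuation just revisits them. So no valid plan exists.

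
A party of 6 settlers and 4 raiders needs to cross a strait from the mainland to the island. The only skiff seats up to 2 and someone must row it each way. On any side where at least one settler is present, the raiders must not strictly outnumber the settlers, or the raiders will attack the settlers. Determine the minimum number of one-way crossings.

17

Counting alone: each trip to the island takes at most 2 across and each return brings at least 1 back, so after t trips out (and t−1 returns) at most 2t − (t−1) of the 10 are across; that first reaches 10 at t = 9, so at least 17 crossings are needed.
The plan below uses exactly 17 crossings, so it is optimal:
1. 2 raiders → the island.  (the mainland: 6S 2R; the island: 0S 2R)
2. 1 raider ← the mainland.  (the mainland: 6S 3R; the island: 0S 1R)
3. 2 raiders → the island.  (the mainland: 6S 1R; the island: 0S 3R)
4. 1 raider ← the mainland.  (the mainland: 6S 2R; the island: 0S 2R)
5. 2 settlers → the island.  (the mainland: 4S 2R; the island: 2S 2R)
6. 1 raider ← the mainland.  (the mainland: 4S 3R; the island: 2S 1R)
7. 1 settler and 1 raider → the island.  (the mainland: 3S 2R; the island: 3S 2R)
8. 1 raider ← the mainland.  (the mainland: 3S 3R; the island: 3S 1R)
9. 2 raiders → the island.  (the mainland: 3S 1R; the island: 3S 3R)
10. 1 raider ← the mainland.  (the mainland: 3S 2R; the island: 3S 2R)
11. 1 settler and 1 raider → the island.  (the mainland: 2S 1R; the island: 4S 3R)
12. 1 raider ← the mainland.  (the mainland: 2S 2R; the island: 4S 2R)
13. 2 raiders → the island.  (the mainland: 2S 0R; the island: 4S 4R)
14. 1 raider ← the mainland.  (the mainland: 2S 1R; the island: 4S 3R)
15. 1 settler and 1 raider → the island.  (the mainland: 1S 0R; the island: 5S 4R)
16. 1 raider ← the mainland.  (the mainland: 1S 1R; the island: 5S 3R)
17. 1 settler and 1 raider → the island.  (the mainland: 0S 0R; the island: 6S 4R)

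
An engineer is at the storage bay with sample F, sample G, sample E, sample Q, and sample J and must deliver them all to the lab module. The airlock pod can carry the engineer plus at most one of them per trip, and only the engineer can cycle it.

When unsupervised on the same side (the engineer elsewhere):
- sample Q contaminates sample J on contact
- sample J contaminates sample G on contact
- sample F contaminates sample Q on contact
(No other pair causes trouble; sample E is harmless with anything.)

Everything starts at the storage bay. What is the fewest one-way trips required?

impossible

Whatever the first load, the items left behind include a forbidden pair without the engineer. No opening move is safe, so no plan exists.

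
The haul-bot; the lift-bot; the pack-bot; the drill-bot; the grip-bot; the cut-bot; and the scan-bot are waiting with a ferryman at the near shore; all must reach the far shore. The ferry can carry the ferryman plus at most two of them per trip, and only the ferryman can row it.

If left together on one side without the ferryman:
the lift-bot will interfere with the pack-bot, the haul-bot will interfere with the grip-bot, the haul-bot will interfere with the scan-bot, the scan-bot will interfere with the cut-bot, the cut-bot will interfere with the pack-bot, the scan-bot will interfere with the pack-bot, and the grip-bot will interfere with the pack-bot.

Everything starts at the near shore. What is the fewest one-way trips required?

impossible

Whatever the first load, the items left behind include a forbidden pair without the ferryman. No opening move is safe, so no plan exists.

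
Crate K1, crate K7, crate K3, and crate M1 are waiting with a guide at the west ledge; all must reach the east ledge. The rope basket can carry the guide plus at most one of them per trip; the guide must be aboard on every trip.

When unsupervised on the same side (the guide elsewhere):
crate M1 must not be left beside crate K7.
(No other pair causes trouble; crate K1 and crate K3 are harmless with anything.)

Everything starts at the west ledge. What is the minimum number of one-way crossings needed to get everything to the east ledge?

7

Counting alone: the guide can take at most 1 across per trip to the east ledge, so moving all 4 needs at least 4 loaded trips out, with a return between consecutive ones — at least 7 crossings.
The plan below uses exactly 7 crossings, so it is optimal:
1. Guide goes to the east ledge with crate K7.  [the west ledge: crate K1, crate K3, crate M1 | the east ledge: crate K7]
2. Guide goes back to the west ledge alone.  [the west ledge: crate K1, crate K3, crate M1 | the east ledge: crate K7]
3. Guide goes to the east ledge with crate K1.  [the west ledge: crate K3, crate M1 | the east ledge: crate K1, crate K7]
4. Guide goes back to the west ledge alone.  [the west ledge: crate K3, crate M1 | the east ledge: crate K1, crate K7]
5. Guide goes to the east ledge with crate K3.  [the west ledge: crate M1 | the east ledge: crate K1, crate K3, crate K7]
6. Guide goes back to the west ledge alone.  [the west ledge: crate M1 | the east ledge: crate K1, crate K3, crate K7]
7. Guide goes to the east ledge with crate M1.  [the west ledge: — | the east ledge: crate K1, crate K3, crate K7, crate M1]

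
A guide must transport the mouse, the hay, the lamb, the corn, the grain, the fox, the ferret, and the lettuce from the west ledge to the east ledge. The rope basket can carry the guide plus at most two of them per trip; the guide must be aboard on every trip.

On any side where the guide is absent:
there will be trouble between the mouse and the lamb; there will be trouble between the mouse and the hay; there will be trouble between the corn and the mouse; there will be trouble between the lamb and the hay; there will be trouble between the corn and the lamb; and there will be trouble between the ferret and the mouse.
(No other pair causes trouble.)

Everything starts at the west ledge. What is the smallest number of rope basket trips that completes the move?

Counting alone: the guide can take at most 2 across per trip to the east ledge, so moving all 8 needs at least 4 loaded trips out, with a return between consecutive ones — at least 7 crossings.
The safety rule pushes this higher. Following every safe sequence of crossings, the most of the 8 that can be at the east ledge as the rope basket arrives there on crossings 7, 9, 11 is 5, 6, 7 respectively — never all 8.
So no plan with fewer than 13 crossings exists, and this one achieves 13:
1. Guide goes to the east ledge with the lamb and the mouse.
2. Guide goes back to the west ledge with the mouse.
3. Guide goes to the east ledge with the grain and the mouse.
4. Guide goes back to the west ledge with the mouse.
5. Guide goes to the east ledge with the fox and the mouse.
6. Guide goes back to the west ledge with the mouse.
7. Guide goes to the east ledge with the ferret and the mouse.
8. Guide goes back to the west ledge with the mouse.
9. Guide goes to the east ledge with the lettuce and the mouse.
10. Guide goes back to the west ledge with the mouse.
11. Guide goes to the east ledge with the corn and the hay.
12. Guide goes back to the west ledge with the lamb.
13. Guide goes to the east ledge with the lamb and the mouse.

13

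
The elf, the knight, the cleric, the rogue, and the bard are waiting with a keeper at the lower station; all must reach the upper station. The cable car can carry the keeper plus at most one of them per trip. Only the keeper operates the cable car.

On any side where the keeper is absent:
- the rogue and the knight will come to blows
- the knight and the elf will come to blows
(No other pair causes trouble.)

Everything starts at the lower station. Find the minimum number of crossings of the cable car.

Counting alone: the keeper can take at most 1 across per trip to the upper station, so moving all 5 needs at least 5 loaded trips out, with a return between consecutive ones — at least 9 crossings.
The safety rule pushes this higher. Following every safe sequence of crossings, the most of the 5 that can be at the upper station as the cable car arrives there on crossing 9 is 4 — never all 5.
So no plan with fewer than 11 crossings exists, and this one achieves 11:
1. Keeper goes to the upper station with the knight.  [the lower station: the bard, the cleric, the elf, the rogue | the upper station: the knight]
2. Keeper goes back to the lower station alone.  [the lower station: the bard, the cleric, the elf, the rogue | the upper station: the knight]
3. Keeper goes to the upper station with the elf.  [the lower station: the bard, the cleric, the rogue | the upper station: the elf, the knight]
4. Keeper goes back to the lower station with the knight.  [the lower station: the bard, the cleric, the knight, the rogue | the upper station: the elf]
5. Keeper goes to the upper station with the rogue.  [the lower station: the bard, the cleric, the knight | the upper station: the elf, the rogue]
6. Keeper goes back to the lower station alone.  [the lower station: the bard, the cleric, the knight | the upper station: the elf, the rogue]
7. Keeper goes to the upper station with the cleric.  [the lower station: the bard, the knight | the upper station: the cleric, the elf, the rogue]
8. Keeper goes back to the lower station alone.  [the lower station: the bard, the knight | the upper station: the cleric, the elf, the rogue]
9. Keeper goes to the upper station with the bard.  [the lower station: the knight | the upper station: the bard, the cleric, the elf, the rogue]
10. Keeper goes back to the lower station alone.  [the lower station: the knight | the upper station: the bard, the cleric, the elf, the rogue]
11. Keeper goes to the upper station with the knight.  [the lower station: — | the upper station: the bard, the cleric, the elf, the knight, the rogue]

11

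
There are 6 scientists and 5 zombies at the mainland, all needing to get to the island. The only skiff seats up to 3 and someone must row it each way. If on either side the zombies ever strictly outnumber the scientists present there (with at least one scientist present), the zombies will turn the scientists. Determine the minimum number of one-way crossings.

9

Counting alone: each trip to the island takes at most 3 across and each return brings at least 1 back, so after t trips out (and t−1 returns) at most 3t − (t−1) of the 11 are across; that first reaches 11 at t = 5, so at least 9 crossings are needed.
The plan below uses exactly 9 crossings, so it is optimal:
1. 3 zombies → the island.  (the mainland: 6S 2Z; the island: 0S 3Z)
2. 1 zombie ← the mainland.  (the mainland: 6S 3Z; the island: 0S 2Z)
3. 3 scientists → the island.  (the mainland: 3S 3Z; the island: 3S 2Z)
4. 1 scientist ← the mainland.  (the mainland: 4S 3Z; the island: 2S 2Z)
5. 2 scientists and 1 zombie → the island.  (the mainland: 2S 2Z; the island: 4S 3Z)
6. 1 scientist ← the mainland.  (the mainland: 3S 2Z; the island: 3S 3Z)
7. 2 scientists and 1 zombie → the island.  (the mainland: 1S 1Z; the island: 5S 4Z)
8. 1 scientist ← the mainland.  (the mainland: 2S 1Z; the island: 4S 4Z)
9. 2 scientists and 1 zombie → the island.  (the mainland: 0S 0Z; the island: 6S 5Z)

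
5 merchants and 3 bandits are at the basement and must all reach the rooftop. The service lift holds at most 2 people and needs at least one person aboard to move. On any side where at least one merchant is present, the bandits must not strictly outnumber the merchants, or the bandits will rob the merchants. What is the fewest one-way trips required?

13

Counting alone: each trip to the rooftop takes at most 2 across and each return brings at least 1 back, so after t trips out (and t−1 returns) at most 2t − (t−1) of the 8 are across; that first reaches 8 at t = 7, so at least 13 crossings are needed.
The plan below uses exactly 13 crossings, so it is optimal:
1. 2 bandits → the rooftop.  (the basement: 5M 1B; the rooftop: 0M 2B)
2. 1 bandit ← the basement.  (the basement: 5M 2B; the rooftop: 0M 1B)
3. 2 bandits → the rooftop.  (the basement: 5M 0B; the rooftop: 0M 3B)
4. 1 bandit ← the basement.  (the basement: 5M 1B; the rooftop: 0M 2B)
5. 2 merchants → the rooftop.  (the basement: 3M 1B; the rooftop: 2M 2B)
6. 1 bandit ← the basement.  (the basement: 3M 2B; the rooftop: 2M 1B)
7. 1 merchant and 1 bandit → the rooftop.  (the basement: 2M 1B; the rooftop: 3M 2B)
8. 1 bandit ← the basement.  (the basement: 2M 2B; the rooftop: 3M 1B)
9. 2 bandits → the rooftop.  (the basement: 2M 0B; the rooftop: 3M 3B)
10. 1 bandit ← the basement.  (the basement: 2M 1B; the rooftop: 3M 2B)
11. 1 merchant and 1 bandit → the rooftop.  (the basement: 1M 0B; the rooftop: 4M 3B)
12. 1 bandit ← the basement.  (the basement: 1M 1B; the rooftop: 4M 2B)
13. 1 merchant and 1 bandit → the rooftop.  (the basement: 0M 0B; the rooftop: 5M 3B)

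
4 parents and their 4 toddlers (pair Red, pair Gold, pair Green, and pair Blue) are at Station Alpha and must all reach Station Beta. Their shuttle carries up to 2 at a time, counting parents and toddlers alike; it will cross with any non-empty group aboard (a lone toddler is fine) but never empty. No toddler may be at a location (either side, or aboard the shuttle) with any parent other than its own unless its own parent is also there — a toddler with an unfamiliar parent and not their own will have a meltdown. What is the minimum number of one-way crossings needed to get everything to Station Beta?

impossible

Following every safe sequence of crossings from the start, the most of the 8 that can be at Station Beta as the shuttle arrives there on crossings 1, 3, 5 is 2, 3, 4 respectively; the best ever achieved is 4 of 8.
From crossing 7 on, no configuration arises that was not already reachable earlier: only 44 distinct safe configurations (who is on which side, and where the shuttle is) can ever be reached, none of them has everyone across, and every continuation just revisits them. So no valid plan exists.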